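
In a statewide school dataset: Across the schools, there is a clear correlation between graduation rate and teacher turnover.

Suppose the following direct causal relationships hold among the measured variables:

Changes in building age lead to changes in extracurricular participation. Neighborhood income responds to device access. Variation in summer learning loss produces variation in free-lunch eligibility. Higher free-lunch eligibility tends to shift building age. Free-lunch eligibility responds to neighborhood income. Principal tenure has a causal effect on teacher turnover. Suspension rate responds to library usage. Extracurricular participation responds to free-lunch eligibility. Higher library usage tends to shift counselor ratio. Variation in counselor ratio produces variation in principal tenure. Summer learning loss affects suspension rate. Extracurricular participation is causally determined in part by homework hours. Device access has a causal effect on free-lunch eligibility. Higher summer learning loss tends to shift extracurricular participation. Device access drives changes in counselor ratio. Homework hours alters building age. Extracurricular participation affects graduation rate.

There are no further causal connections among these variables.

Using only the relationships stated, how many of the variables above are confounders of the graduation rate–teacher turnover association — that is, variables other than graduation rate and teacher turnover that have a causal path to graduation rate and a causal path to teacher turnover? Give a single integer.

1

The common causes are: device access (to graduation rate via device access → free-lunch eligibility → extracurricular participation → graduation rate; to teacher turnover via device access → counselor ratio → principal tenure → teacher turnover).
Every other variable lacks a causal path to at least one of graduation rate and teacher turnover.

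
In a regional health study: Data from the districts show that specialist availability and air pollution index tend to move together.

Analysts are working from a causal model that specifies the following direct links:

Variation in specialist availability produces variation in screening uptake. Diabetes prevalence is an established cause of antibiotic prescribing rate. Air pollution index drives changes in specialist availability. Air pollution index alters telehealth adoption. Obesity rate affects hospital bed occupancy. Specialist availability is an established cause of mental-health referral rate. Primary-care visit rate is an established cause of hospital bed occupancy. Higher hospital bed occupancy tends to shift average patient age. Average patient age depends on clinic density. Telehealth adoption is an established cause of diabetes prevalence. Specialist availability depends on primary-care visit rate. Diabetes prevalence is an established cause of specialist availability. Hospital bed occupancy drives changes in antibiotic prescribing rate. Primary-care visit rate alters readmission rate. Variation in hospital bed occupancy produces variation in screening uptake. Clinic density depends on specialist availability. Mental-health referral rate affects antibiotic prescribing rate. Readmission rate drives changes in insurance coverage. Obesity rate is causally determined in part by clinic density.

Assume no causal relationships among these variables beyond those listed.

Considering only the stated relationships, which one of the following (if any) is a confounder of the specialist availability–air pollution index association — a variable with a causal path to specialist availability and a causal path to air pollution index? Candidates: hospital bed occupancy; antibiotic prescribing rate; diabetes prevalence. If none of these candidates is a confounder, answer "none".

none

None of the listed candidates has causal paths to both specialist availability and air pollution index in the stated relationships, so none is a common cause.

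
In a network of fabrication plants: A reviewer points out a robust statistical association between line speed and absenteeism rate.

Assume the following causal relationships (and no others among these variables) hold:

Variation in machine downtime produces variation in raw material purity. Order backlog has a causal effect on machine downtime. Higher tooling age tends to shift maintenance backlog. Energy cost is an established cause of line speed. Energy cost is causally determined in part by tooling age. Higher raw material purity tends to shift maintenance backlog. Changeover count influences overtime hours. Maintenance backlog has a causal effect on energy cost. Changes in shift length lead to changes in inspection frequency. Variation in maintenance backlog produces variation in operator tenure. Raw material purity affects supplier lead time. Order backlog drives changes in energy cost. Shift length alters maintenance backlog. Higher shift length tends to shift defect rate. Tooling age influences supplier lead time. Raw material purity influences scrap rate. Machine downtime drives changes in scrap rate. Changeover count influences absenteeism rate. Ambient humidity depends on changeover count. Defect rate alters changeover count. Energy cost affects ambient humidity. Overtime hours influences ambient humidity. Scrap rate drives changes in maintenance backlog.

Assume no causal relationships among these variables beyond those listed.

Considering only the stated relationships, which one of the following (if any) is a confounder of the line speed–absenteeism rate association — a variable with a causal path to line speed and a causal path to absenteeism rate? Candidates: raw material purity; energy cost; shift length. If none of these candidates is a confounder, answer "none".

shift length

Shift length causes line speed (shift length → maintenance backlog → energy cost → line speed) and also causes absenteeism rate (shift length → defect rate → changeover count → absenteeism rate); it is a common cause of both.
Each of the other candidates lacks a causal path to at least one of line speed and absenteeism rate, so they do not confound the relationship.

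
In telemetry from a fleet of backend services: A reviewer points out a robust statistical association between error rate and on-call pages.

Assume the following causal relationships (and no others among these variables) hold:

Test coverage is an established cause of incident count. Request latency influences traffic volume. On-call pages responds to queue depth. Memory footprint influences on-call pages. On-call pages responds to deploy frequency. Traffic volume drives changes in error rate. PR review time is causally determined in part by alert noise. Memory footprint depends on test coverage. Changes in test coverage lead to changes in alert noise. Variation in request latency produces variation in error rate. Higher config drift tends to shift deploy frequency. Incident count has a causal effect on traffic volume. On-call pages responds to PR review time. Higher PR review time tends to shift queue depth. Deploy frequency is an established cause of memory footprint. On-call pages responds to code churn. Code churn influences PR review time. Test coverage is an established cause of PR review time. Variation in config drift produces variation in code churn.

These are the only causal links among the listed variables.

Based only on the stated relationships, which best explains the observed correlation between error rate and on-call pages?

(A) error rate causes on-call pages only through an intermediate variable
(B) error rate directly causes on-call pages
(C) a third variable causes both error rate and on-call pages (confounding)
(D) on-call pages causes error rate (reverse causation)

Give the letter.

Test coverage causes error rate (test coverage → incident count → traffic volume → error rate) and on-call pages (test coverage → PR review time → on-call pages) — a common cause creating the correlation.
There is no stated path from error rate to on-call pages or from on-call pages to error rate, so neither direct nor reverse causation applies.

C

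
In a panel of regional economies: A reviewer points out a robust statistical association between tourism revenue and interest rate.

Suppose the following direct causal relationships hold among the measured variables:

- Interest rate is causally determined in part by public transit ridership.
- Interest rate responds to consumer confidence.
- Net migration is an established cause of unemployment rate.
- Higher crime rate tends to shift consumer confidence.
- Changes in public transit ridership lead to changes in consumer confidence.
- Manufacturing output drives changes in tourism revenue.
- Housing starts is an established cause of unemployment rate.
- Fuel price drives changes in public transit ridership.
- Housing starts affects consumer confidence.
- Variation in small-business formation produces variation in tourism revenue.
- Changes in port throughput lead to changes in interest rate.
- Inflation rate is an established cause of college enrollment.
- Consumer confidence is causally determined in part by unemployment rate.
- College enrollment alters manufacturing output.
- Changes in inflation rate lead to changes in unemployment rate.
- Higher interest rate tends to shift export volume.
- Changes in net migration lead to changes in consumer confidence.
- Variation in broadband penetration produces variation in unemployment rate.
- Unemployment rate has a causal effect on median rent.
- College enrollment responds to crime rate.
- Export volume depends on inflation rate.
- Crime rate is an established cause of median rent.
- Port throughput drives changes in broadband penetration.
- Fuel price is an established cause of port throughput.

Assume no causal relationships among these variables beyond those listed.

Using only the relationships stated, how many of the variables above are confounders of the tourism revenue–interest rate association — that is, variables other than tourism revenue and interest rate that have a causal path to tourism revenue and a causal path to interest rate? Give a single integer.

The common causes are: crime rate (to tourism revenue via crime rate → college enrollment → manufacturing output → tourism revenue; to interest rate via crime rate → consumer confidence → interest rate); inflation rate (to tourism revenue via inflation rate → college enrollment → manufacturing output → tourism revenue; to interest rate via inflation rate → unemployment rate → consumer confidence → interest rate).
Every other variable lacks a causal path to at least one of tourism revenue and interest rate.

2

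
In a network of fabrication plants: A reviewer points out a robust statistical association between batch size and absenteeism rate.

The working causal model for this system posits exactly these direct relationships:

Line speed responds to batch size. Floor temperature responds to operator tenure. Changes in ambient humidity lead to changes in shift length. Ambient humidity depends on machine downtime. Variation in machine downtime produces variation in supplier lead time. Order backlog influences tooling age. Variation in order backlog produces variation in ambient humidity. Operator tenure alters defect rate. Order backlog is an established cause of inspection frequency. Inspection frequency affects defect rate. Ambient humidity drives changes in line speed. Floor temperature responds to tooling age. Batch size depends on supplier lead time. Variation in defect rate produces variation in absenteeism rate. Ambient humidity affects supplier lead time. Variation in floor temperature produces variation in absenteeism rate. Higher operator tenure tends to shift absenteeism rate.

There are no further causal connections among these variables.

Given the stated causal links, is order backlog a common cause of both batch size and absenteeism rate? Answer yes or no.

Order backlog has a causal path to batch size (order backlog → ambient humidity → supplier lead time → batch size) and to absenteeism rate (order backlog → inspection frequency → defect rate → absenteeism rate), so it is a common cause of both — a confounder.

yes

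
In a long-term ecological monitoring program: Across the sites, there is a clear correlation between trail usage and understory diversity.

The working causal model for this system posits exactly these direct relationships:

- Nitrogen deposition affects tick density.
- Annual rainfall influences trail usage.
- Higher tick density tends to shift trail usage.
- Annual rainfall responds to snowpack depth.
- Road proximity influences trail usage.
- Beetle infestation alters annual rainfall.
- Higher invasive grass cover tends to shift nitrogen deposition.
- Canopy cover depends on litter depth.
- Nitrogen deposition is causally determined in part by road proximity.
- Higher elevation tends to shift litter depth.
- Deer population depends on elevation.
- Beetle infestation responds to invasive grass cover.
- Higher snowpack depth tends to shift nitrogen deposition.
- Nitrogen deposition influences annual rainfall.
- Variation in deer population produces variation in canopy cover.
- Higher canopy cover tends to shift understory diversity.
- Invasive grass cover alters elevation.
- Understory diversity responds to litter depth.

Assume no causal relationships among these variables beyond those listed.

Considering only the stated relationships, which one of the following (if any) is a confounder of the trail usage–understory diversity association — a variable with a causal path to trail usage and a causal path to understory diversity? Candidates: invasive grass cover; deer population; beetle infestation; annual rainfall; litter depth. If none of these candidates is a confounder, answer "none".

invasive grass cover

Invasive grass cover causes trail usage (invasive grass cover → nitrogen deposition → annual rainfall → trail usage) and also causes understory diversity (invasive grass cover → elevation → litter depth → understory diversity); it is a common cause of both.
Each of the other candidates lacks a causal path to at least one of trail usage and understory diversity, so they do not confound the relationship.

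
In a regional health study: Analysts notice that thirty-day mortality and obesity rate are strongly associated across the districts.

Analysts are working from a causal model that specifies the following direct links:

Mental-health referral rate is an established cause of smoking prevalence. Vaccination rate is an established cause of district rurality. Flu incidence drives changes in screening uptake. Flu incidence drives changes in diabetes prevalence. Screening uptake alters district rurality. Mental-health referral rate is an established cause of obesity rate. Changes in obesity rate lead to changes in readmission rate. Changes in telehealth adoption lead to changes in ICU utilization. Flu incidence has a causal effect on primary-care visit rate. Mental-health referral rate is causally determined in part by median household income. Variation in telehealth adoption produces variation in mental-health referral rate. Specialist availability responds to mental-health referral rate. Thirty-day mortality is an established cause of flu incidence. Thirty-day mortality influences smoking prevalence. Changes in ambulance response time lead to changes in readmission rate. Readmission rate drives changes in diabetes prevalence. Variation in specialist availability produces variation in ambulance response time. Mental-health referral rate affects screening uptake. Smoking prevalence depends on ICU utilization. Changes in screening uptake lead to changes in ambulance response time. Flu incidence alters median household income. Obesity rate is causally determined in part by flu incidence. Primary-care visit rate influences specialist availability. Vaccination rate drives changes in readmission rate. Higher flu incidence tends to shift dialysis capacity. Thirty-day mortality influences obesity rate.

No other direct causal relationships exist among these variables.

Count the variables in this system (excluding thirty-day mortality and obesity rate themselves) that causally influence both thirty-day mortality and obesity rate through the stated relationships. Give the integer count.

No listed variable has a causal path to both thirty-day mortality and obesity rate, so there are no common causes.

0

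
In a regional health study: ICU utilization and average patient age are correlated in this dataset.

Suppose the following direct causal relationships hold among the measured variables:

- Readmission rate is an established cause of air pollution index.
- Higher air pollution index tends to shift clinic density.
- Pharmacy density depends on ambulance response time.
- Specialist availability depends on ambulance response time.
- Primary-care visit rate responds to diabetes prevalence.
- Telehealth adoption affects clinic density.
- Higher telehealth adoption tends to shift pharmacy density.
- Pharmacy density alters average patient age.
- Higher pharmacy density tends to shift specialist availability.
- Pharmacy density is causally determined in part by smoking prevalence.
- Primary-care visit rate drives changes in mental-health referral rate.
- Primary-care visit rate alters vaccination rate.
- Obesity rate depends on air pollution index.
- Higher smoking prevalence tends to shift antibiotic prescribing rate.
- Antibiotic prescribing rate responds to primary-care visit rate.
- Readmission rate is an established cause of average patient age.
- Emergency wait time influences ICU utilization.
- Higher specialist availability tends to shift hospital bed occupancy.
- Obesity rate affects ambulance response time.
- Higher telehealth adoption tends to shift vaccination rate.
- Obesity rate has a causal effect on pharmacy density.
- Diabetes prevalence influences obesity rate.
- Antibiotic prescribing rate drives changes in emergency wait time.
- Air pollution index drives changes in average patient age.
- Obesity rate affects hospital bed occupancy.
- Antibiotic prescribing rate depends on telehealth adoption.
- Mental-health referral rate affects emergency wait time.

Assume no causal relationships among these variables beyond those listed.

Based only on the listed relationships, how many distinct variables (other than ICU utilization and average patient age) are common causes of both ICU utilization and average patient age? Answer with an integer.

The common causes are: diabetes prevalence (to ICU utilization via diabetes prevalence → primary-care visit rate → mental-health referral rate → emergency wait time → ICU utilization; to average patient age via diabetes prevalence → obesity rate → pharmacy density → average patient age); smoking prevalence (to ICU utilization via smoking prevalence → antibiotic prescribing rate → emergency wait time → ICU utilization; to average patient age via smoking prevalence → pharmacy density → average patient age); telehealth adoption (to ICU utilization via telehealth adoption → antibiotic prescribing rate → emergency wait time → ICU utilization; to average patient age via telehealth adoption → pharmacy density → average patient age).
Every other variable lacks a causal path to at least one of ICU utilization and average patient age.

3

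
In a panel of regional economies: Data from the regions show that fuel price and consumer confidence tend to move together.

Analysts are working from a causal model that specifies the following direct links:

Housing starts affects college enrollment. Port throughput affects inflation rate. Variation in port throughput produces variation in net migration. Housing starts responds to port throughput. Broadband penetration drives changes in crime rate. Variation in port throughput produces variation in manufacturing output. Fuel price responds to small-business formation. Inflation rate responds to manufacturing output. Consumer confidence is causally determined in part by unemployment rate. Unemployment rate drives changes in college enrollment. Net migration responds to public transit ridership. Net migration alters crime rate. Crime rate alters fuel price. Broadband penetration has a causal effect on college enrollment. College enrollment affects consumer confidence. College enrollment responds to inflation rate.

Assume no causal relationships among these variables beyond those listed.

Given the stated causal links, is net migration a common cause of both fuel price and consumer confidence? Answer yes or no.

Net migration has no stated causal path to consumer confidence. A confounder must cause both variables, so net migration does not qualify.

no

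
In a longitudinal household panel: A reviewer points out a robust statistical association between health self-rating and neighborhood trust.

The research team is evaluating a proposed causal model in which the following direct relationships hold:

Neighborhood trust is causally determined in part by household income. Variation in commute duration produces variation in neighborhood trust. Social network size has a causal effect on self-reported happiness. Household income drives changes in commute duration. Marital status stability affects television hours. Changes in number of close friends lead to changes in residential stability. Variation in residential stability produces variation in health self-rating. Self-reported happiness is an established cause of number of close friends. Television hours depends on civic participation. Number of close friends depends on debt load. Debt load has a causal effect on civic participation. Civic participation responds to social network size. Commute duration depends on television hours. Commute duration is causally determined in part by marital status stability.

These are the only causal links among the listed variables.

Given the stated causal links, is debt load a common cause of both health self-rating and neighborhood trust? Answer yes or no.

Debt load has a causal path to health self-rating (debt load → number of close friends → residential stability → health self-rating) and to neighborhood trust (debt load → civic participation → television hours → commute duration → neighborhood trust), so it is a common cause of both — a confounder.

yes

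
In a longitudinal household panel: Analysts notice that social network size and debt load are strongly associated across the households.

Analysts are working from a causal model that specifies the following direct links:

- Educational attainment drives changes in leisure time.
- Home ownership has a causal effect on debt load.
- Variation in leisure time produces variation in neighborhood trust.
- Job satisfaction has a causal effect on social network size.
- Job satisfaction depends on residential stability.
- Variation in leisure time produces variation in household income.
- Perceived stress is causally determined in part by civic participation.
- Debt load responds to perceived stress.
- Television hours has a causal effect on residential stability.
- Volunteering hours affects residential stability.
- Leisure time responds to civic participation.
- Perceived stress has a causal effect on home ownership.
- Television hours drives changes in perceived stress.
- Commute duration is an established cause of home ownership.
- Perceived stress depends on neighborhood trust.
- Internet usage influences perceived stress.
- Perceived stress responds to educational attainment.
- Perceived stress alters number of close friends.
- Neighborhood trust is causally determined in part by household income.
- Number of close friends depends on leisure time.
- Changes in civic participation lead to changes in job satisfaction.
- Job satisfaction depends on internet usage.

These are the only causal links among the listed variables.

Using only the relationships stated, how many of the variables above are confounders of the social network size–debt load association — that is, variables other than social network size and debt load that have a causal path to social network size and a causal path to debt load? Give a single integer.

The common causes are: civic participation (to social network size via civic participation → job satisfaction → social network size; to debt load via civic participation → perceived stress → debt load); internet usage (to social network size via internet usage → job satisfaction → social network size; to debt load via internet usage → perceived stress → debt load); television hours (to social network size via television hours → residential stability → job satisfaction → social network size; to debt load via television hours → perceived stress → debt load).
Every other variable lacks a causal path to at least one of social network size and debt load.

3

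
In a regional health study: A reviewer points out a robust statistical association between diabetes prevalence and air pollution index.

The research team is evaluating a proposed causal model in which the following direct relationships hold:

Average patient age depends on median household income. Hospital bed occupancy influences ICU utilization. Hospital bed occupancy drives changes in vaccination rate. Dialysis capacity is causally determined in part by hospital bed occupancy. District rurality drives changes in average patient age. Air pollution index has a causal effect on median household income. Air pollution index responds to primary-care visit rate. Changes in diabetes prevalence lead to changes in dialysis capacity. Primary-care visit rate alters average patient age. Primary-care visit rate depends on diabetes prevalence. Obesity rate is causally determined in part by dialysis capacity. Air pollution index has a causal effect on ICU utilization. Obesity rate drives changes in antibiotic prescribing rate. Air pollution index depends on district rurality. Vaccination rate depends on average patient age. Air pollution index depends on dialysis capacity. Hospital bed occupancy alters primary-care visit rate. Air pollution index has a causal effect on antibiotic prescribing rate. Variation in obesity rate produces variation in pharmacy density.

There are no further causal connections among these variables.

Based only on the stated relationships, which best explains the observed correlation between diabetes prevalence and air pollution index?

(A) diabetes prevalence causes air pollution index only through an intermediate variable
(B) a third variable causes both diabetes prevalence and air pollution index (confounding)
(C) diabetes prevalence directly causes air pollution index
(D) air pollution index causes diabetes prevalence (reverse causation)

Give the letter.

Diabetes prevalence reaches air pollution index through diabetes prevalence → dialysis capacity → air pollution index — an indirect causal chain with no direct diabetes prevalence → air pollution index link. No variable causes both diabetes prevalence and air pollution index, so confounding is ruled out; the effect is mediated.

A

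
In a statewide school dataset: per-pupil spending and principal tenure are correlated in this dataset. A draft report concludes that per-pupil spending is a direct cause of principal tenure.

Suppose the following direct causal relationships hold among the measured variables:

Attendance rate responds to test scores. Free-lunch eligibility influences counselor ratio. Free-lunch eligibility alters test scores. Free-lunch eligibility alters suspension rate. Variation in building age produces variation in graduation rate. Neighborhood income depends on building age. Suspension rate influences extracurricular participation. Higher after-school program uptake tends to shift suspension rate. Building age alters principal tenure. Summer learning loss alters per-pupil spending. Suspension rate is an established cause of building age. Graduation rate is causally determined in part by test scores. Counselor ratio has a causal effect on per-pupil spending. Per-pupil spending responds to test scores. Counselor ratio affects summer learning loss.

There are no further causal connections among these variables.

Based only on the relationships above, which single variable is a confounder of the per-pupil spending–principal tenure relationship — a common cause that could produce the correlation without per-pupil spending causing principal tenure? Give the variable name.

Free-lunch eligibility has a causal path to per-pupil spending (free-lunch eligibility → counselor ratio → per-pupil spending) and a separate causal path to principal tenure (free-lunch eligibility → suspension rate → building age → principal tenure), so it is a common cause of both.
No stated relationship gives per-pupil spending a causal route to principal tenure, so the correlation is explained by the shared upstream cause rather than a direct effect.

free-lunch eligibility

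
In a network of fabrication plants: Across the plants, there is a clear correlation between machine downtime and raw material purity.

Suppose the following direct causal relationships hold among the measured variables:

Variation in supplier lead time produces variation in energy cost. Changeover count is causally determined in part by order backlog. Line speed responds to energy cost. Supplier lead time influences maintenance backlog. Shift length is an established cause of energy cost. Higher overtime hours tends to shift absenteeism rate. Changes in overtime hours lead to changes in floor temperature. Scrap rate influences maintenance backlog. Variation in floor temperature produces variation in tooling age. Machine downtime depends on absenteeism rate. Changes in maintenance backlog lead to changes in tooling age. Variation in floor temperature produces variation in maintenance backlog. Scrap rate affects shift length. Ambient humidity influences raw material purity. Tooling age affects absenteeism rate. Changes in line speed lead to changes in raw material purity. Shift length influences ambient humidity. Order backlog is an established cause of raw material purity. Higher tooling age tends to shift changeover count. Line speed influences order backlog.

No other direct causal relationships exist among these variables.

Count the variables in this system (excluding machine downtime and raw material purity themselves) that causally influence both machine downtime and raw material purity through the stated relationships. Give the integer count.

The common causes are: scrap rate (to machine downtime via scrap rate → maintenance backlog → tooling age → absenteeism rate → machine downtime; to raw material purity via scrap rate → shift length → ambient humidity → raw material purity); supplier lead time (to machine downtime via supplier lead time → maintenance backlog → tooling age → absenteeism rate → machine downtime; to raw material purity via supplier lead time → energy cost → line speed → raw material purity).
Every other variable lacks a causal path to at least one of machine downtime and raw material purity.

2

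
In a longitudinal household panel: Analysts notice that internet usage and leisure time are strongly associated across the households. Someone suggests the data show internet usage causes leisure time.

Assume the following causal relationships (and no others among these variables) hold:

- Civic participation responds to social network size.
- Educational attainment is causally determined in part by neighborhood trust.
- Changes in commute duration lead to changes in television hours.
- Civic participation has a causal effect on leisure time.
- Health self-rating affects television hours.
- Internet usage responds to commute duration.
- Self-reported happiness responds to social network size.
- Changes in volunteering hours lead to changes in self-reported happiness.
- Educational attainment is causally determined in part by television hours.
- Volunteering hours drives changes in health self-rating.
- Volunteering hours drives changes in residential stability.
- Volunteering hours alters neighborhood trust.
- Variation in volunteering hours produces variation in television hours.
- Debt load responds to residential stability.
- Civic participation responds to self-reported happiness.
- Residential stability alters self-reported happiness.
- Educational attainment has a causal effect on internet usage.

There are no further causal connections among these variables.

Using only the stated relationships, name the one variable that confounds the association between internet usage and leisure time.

Volunteering hours has a causal path to internet usage (volunteering hours → television hours → educational attainment → internet usage) and a separate causal path to leisure time (volunteering hours → self-reported happiness → civic participation → leisure time), so it is a common cause of both.
No stated relationship gives internet usage a causal route to leisure time, so the correlation is explained by the shared upstream cause rather than a direct effect.

volunteering hours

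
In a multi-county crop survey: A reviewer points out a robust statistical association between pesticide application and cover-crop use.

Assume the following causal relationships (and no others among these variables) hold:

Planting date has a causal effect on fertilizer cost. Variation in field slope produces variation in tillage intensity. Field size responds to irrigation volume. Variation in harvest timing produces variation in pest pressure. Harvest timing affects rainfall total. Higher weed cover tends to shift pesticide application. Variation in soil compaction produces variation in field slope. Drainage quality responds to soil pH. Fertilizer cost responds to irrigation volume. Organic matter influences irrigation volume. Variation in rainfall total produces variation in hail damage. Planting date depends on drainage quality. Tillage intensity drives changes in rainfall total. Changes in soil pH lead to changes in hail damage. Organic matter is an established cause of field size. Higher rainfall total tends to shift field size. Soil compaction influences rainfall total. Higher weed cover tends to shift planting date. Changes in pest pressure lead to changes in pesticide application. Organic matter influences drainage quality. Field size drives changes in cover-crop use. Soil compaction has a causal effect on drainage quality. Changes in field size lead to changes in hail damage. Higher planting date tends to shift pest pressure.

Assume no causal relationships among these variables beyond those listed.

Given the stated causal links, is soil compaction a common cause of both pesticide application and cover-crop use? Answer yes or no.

Soil compaction has a causal path to pesticide application (soil compaction → drainage quality → planting date → pest pressure → pesticide application) and to cover-crop use (soil compaction → rainfall total → field size → cover-crop use), so it is a common cause of both — a confounder.

yes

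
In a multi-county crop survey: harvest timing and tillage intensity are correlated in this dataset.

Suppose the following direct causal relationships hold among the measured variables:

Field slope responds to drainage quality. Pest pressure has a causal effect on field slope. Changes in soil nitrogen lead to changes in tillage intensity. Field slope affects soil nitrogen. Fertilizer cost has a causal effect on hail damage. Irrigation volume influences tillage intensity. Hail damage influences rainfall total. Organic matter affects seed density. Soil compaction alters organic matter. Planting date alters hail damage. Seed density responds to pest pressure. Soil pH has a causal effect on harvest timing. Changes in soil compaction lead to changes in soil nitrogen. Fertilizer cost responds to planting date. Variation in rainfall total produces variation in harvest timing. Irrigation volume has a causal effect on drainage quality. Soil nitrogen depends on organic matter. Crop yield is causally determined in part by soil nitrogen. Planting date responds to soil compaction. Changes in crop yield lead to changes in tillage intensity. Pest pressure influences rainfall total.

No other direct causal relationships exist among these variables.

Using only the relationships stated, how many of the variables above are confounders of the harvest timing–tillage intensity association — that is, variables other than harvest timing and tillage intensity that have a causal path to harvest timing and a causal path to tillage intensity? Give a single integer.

2

The common causes are: pest pressure (to harvest timing via pest pressure → rainfall total → harvest timing; to tillage intensity via pest pressure → field slope → soil nitrogen → tillage intensity); soil compaction (to harvest timing via soil compaction → planting date → hail damage → rainfall total → harvest timing; to tillage intensity via soil compaction → soil nitrogen → tillage intensity).
Every other variable lacks a causal path to at least one of harvest timing and tillage intensity.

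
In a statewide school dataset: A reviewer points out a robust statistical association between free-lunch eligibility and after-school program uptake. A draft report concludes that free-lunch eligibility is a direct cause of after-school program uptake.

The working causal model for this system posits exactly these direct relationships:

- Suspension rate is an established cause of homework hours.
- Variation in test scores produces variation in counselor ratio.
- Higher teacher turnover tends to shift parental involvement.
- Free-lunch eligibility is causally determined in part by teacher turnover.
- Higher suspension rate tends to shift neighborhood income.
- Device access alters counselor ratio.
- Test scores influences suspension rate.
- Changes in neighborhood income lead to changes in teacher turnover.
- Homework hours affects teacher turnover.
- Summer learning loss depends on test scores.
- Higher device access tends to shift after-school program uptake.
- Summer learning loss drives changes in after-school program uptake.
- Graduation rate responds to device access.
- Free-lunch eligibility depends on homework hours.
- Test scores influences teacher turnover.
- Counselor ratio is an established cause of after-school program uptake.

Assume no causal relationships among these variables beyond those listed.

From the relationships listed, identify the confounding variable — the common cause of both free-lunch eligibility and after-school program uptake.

Test scores has a causal path to free-lunch eligibility (test scores → teacher turnover → free-lunch eligibility) and a separate causal path to after-school program uptake (test scores → summer learning loss → after-school program uptake), so it is a common cause of both.
No stated relationship gives free-lunch eligibility a causal route to after-school program uptake, so the correlation is explained by the shared upstream cause rather than a direct effect.

test scores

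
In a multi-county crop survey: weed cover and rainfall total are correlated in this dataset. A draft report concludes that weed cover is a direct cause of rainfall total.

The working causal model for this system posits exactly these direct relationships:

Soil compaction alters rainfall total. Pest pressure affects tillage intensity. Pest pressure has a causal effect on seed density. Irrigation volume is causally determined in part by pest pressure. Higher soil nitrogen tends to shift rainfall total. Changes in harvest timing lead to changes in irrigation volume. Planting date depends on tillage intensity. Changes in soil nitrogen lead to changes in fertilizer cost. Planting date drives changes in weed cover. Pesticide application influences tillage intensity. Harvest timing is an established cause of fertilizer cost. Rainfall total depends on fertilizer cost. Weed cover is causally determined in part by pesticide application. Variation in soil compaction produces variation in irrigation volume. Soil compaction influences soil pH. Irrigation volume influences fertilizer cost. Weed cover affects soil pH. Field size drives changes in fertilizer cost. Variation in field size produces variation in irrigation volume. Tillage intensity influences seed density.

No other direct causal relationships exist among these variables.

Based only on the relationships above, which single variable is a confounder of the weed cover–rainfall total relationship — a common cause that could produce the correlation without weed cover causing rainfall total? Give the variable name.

Pest pressure has a causal path to weed cover (pest pressure → tillage intensity → planting date → weed cover) and a separate causal path to rainfall total (pest pressure → irrigation volume → fertilizer cost → rainfall total), so it is a common cause of both.
No stated relationship gives weed cover a causal route to rainfall total, so the correlation is explained by the shared upstream cause rather than a direct effect.

pest pressure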